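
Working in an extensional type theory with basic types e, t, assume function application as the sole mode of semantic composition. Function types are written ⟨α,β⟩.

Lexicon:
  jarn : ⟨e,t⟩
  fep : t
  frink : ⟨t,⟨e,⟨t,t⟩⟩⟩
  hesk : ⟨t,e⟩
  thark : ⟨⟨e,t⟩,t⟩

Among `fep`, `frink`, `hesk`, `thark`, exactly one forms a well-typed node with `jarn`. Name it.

fep : t — no; jarn wants e, and fep wants nothing (atomic).
frink : ⟨t,⟨e,⟨t,t⟩⟩⟩ — no; jarn wants e, and frink wants t.
hesk : ⟨t,e⟩ — no; jarn wants e, and hesk wants t.
thark — combines: thark : ⟨⟨e,t⟩,t⟩ takes jarn : ⟨e,t⟩ as argument, giving t.

thark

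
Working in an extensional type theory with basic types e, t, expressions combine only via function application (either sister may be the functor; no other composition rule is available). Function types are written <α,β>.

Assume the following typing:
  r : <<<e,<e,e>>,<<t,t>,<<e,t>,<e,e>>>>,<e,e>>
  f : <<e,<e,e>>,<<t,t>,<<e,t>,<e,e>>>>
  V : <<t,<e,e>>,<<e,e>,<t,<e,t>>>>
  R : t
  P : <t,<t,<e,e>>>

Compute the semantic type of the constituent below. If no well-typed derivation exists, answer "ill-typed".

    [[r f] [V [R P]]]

At [r f], r : <<<e,<e,e>>,<<t,t>,<<e,t>,<e,e>>>>,<e,e>> takes f : <<e,<e,e>>,<<t,t>,<<e,t>,<e,e>>>>, giving <e,e>.
At [R P], P : <t,<t,<e,e>>> takes R : t, giving <t,<e,e>>.
At [V [R P]], V : <<t,<e,e>>,<<e,e>,<t,<e,t>>>> takes [R P] : <t,<e,e>>, giving <<e,e>,<t,<e,t>>>.
At [[r f] [V [R P]]], [V [R P]] : <<e,e>,<t,<e,t>>> takes [r f] : <e,e>, giving <t,<e,t>>.

<t,<e,t>>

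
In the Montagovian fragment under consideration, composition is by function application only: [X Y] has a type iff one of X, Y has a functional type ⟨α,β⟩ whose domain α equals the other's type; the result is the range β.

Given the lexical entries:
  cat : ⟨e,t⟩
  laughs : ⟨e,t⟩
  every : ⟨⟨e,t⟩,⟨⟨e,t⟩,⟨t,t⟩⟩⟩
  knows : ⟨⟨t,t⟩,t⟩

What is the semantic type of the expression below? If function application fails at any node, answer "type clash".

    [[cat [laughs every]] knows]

[laughs every]: every is ⟨⟨e,t⟩,⟨⟨e,t⟩,⟨t,t⟩⟩⟩, laughs is ⟨e,t⟩; result ⟨⟨e,t⟩,⟨t,t⟩⟩.
[cat [laughs every]]: [laughs every] is ⟨⟨e,t⟩,⟨t,t⟩⟩, cat is ⟨e,t⟩; result ⟨t,t⟩.
[[cat [laughs every]] knows]: knows is ⟨⟨t,t⟩,t⟩, [cat [laughs every]] is ⟨t,t⟩; result t.

t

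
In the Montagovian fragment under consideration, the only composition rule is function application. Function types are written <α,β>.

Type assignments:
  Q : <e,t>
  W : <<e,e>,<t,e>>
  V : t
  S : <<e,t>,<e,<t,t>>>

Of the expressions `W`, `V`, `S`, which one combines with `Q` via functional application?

S

W : <<e,e>,<t,e>> — neither side's domain matches the other.
V : t — neither side's domain matches the other.
S — combines: S : <<e,t>,<e,<t,t>>> takes Q : <e,t> as argument, giving <e,<t,t>>.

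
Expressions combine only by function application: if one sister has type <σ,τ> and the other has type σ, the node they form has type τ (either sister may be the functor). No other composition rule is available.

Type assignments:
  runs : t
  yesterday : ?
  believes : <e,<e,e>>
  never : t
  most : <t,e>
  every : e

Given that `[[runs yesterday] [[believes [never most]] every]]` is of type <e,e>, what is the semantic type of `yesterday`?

[[runs yesterday] [[believes [never most]] every]] is required to be <e,e>. [[believes [never most]] every] : e cannot yield <e,e> as functor, so [runs yesterday] : <e,<e,e>>.
[runs yesterday] is required to be <e,<e,e>>. runs : t cannot yield <e,<e,e>> as functor, so yesterday : <t,<e,<e,e>>>.

<t,<e,<e,e>>>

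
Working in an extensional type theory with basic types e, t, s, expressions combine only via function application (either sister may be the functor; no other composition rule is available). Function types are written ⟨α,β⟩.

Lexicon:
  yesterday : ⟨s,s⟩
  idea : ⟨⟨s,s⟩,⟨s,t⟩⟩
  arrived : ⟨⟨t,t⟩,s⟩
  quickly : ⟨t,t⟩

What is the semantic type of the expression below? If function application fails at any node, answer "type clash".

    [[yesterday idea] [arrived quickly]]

t

[yesterday idea]: functor idea : ⟨⟨s,s⟩,⟨s,t⟩⟩, argument yesterday : ⟨s,s⟩; result ⟨s,t⟩.
[arrived quickly]: functor arrived : ⟨⟨t,t⟩,s⟩, argument quickly : ⟨t,t⟩; result s.
[[yesterday idea] [arrived quickly]]: functor [yesterday idea] : ⟨s,t⟩, argument [arrived quickly] : s; result t.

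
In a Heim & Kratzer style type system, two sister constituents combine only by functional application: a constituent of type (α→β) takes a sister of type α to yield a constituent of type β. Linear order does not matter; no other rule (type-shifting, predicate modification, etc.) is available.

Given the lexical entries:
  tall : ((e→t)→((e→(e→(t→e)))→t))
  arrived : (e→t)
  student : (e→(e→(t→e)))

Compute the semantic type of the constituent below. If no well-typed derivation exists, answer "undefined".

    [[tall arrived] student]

t

[tall arrived]: ((e→t)→((e→(e→(t→e)))→t)) applied to (e→t) yields ((e→(e→(t→e)))→t).
[[tall arrived] student]: ((e→(e→(t→e)))→t) applied to (e→(e→(t→e))) yields t.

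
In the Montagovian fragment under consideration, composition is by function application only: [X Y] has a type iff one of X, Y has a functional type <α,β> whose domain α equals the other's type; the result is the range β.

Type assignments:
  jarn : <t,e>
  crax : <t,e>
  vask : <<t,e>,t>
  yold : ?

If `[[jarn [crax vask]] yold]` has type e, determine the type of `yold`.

<e,e>

[[jarn [crax vask]] yold] must have type e. The sister [jarn [crax vask]] has type e; that is not a function onto e, so yold must be the functor, of type <e,e>.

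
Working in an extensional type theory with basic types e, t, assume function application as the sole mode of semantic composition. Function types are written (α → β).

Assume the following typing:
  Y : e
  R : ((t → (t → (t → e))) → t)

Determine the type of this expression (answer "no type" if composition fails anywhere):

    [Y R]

no type

At [Y R]: neither e nor ((t → (t → (t → e))) → t) can take the other as argument; the node is ill-typed.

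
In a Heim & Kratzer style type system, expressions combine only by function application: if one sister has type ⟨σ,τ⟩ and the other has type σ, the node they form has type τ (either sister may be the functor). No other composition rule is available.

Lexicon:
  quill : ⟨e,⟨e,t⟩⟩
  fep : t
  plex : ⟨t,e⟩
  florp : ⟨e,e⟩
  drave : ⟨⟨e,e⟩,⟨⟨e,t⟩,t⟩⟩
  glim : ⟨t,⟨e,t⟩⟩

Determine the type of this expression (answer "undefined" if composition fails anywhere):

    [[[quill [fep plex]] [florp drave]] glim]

⟨e,t⟩

[fep plex] — plex of type ⟨t,e⟩ combines with fep of type t: type e.
[quill [fep plex]] — quill of type ⟨e,⟨e,t⟩⟩ combines with [fep plex] of type e: type ⟨e,t⟩.
[florp drave] — drave of type ⟨⟨e,e⟩,⟨⟨e,t⟩,t⟩⟩ combines with florp of type ⟨e,e⟩: type ⟨⟨e,t⟩,t⟩.
[[quill [fep plex]] [florp drave]] — [florp drave] of type ⟨⟨e,t⟩,t⟩ combines with [quill [fep plex]] of type ⟨e,t⟩: type t.
[[[quill [fep plex]] [florp drave]] glim] — glim of type ⟨t,⟨e,t⟩⟩ combines with [[quill [fep plex]] [florp drave]] of type t: type ⟨e,t⟩.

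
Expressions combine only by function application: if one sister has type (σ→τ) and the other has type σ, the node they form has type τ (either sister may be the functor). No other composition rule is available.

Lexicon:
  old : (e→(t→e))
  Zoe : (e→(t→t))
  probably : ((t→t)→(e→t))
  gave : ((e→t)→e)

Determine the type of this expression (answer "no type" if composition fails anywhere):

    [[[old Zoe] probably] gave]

[old Zoe]: (e→(t→e)) with (e→(t→t)) — neither is a function whose domain matches the other; composition fails here.

no type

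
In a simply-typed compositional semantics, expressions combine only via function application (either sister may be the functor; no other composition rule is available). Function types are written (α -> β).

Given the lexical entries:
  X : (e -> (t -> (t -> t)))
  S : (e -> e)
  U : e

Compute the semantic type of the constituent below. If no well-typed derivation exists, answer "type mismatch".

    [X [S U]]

(t -> (t -> t))

At [S U], S : (e -> e) takes U : e, giving e.
At [X [S U]], X : (e -> (t -> (t -> t))) takes [S U] : e, giving (t -> (t -> t)).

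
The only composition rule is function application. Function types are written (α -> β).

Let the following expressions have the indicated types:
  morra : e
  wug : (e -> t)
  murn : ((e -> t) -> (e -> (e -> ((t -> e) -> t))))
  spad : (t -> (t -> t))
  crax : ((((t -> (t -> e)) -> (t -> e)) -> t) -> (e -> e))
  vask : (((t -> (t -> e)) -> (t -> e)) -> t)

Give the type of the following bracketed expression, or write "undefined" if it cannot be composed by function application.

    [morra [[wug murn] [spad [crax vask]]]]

undefined

[wug murn] — murn of type ((e -> t) -> (e -> (e -> ((t -> e) -> t)))) combines with wug of type (e -> t): type (e -> (e -> ((t -> e) -> t))).
[crax vask] — crax of type ((((t -> (t -> e)) -> (t -> e)) -> t) -> (e -> e)) combines with vask of type (((t -> (t -> e)) -> (t -> e)) -> t): type (e -> e).
[spad [crax vask]]: (t -> (t -> t)) with (e -> e) — neither is a function whose domain matches the other; composition fails here.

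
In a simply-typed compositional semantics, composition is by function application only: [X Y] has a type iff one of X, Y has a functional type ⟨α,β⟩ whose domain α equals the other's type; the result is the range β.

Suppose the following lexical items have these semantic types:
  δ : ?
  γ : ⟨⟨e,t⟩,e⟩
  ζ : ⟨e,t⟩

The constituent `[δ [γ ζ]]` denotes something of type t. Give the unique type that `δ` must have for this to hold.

For [δ [γ ζ]] to have type t with [γ ζ] of type e, δ must be the function: δ : ⟨e,t⟩.

⟨e,t⟩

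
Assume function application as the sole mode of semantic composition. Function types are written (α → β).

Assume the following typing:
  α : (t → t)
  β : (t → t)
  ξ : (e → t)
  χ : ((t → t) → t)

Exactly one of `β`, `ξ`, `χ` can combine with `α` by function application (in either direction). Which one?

χ

β : (t → t) — does not combine with α.
ξ : (e → t) — does not combine with α.
χ — combines: χ : ((t → t) → t) takes α : (t → t) as argument, giving t.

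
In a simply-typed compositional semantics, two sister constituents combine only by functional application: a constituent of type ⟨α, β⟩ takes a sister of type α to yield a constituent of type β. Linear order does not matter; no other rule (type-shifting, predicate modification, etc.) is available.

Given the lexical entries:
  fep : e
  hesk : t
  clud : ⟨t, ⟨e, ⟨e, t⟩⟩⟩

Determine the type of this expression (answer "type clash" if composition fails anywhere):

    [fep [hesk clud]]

[hesk clud]: clud is ⟨t, ⟨e, ⟨e, t⟩⟩⟩, hesk is t; result ⟨e, ⟨e, t⟩⟩.
[fep [hesk clud]]: [hesk clud] is ⟨e, ⟨e, t⟩⟩, fep is e; result ⟨e, t⟩.

⟨e, t⟩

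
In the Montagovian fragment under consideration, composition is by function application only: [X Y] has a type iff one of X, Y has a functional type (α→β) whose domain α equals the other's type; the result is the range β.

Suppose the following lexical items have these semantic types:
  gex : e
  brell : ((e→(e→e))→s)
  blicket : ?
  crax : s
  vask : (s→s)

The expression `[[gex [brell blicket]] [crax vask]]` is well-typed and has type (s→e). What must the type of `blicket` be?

(((e→(e→e))→s)→(e→(s→(s→e))))

[[gex [brell blicket]] [crax vask]] is required to be (s→e). [crax vask] : s cannot yield (s→e) as functor, so [gex [brell blicket]] : (s→(s→e)).
[gex [brell blicket]] is required to be (s→(s→e)). gex : e cannot yield (s→(s→e)) as functor, so [brell blicket] : (e→(s→(s→e))).
[brell blicket] is required to be (e→(s→(s→e))). brell : ((e→(e→e))→s) cannot yield (e→(s→(s→e))) as functor, so blicket : (((e→(e→e))→s)→(e→(s→(s→e)))).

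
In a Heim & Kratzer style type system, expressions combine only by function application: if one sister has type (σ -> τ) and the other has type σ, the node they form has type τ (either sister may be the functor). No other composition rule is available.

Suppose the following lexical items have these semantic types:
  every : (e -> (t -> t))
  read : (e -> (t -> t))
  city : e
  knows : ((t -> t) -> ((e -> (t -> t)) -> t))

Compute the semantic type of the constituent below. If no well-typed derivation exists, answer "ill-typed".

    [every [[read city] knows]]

At [read city], read : (e -> (t -> t)) takes city : e, giving (t -> t).
At [[read city] knows], knows : ((t -> t) -> ((e -> (t -> t)) -> t)) takes [read city] : (t -> t), giving ((e -> (t -> t)) -> t).
At [every [[read city] knows]], [[read city] knows] : ((e -> (t -> t)) -> t) takes every : (e -> (t -> t)), giving t.

t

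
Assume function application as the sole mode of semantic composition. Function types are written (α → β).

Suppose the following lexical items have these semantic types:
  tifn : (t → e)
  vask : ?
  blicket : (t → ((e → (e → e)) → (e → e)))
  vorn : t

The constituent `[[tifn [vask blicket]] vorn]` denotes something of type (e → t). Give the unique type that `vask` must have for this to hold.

For [[tifn [vask blicket]] vorn] to have type (e → t) with vorn of type t, [tifn [vask blicket]] must be the function: [tifn [vask blicket]] : (t → (e → t)).
For [tifn [vask blicket]] to have type (t → (e → t)) with tifn of type (t → e), [vask blicket] must be the function: [vask blicket] : ((t → e) → (t → (e → t))).
For [vask blicket] to have type ((t → e) → (t → (e → t))) with blicket of type (t → ((e → (e → e)) → (e → e))), vask must be the function: vask : ((t → ((e → (e → e)) → (e → e))) → ((t → e) → (t → (e → t)))).

((t → ((e → (e → e)) → (e → e))) → ((t → e) → (t → (e → t))))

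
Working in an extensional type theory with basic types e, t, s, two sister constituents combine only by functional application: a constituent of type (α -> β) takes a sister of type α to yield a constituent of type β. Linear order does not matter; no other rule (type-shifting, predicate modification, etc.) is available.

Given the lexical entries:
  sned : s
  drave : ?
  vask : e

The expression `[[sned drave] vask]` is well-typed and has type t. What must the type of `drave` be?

For [[sned drave] vask] to have type t with vask of type e, [sned drave] must be the function: [sned drave] : (e -> t).
For [sned drave] to have type (e -> t) with sned of type s, drave must be the function: drave : (s -> (e -> t)).

(s -> (e -> t))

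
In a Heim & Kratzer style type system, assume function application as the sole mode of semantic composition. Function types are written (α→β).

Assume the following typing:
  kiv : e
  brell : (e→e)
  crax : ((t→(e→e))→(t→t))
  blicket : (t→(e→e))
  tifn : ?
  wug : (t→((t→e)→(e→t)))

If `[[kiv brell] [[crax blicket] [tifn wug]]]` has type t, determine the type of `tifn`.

At [[kiv brell] [[crax blicket] [tifn wug]]] (required: t): [kiv brell] is e, which is not a function with range t; hence [[crax blicket] [tifn wug]] is the functor — type (e→t).
At [[crax blicket] [tifn wug]] (required: (e→t)): [crax blicket] is (t→t), which is not a function with range (e→t); hence [tifn wug] is the functor — type ((t→t)→(e→t)).
At [tifn wug] (required: ((t→t)→(e→t))): wug is (t→((t→e)→(e→t))), which is not a function with range ((t→t)→(e→t)); hence tifn is the functor — type ((t→((t→e)→(e→t)))→((t→t)→(e→t))).

((t→((t→e)→(e→t)))→((t→t)→(e→t)))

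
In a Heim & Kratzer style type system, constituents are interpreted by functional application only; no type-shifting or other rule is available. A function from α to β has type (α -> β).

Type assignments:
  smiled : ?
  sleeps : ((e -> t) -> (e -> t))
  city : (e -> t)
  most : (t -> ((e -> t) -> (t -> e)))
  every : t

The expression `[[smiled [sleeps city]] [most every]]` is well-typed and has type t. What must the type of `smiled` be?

[[smiled [sleeps city]] [most every]] is required to be t. [most every] : ((e -> t) -> (t -> e)) cannot yield t as functor, so [smiled [sleeps city]] : (((e -> t) -> (t -> e)) -> t).
[smiled [sleeps city]] is required to be (((e -> t) -> (t -> e)) -> t). [sleeps city] : (e -> t) cannot yield (((e -> t) -> (t -> e)) -> t) as functor, so smiled : ((e -> t) -> (((e -> t) -> (t -> e)) -> t)).

((e -> t) -> (((e -> t) -> (t -> e)) -> t))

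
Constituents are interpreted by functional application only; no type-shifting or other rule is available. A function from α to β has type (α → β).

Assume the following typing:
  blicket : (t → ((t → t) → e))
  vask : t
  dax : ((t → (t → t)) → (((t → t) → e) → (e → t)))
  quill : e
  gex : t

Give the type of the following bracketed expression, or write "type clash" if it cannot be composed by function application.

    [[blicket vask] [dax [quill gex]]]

type clash

[blicket vask]: (t → ((t → t) → e)) applied to t yields ((t → t) → e).
[quill gex]: e and t cannot combine by function application — type clash.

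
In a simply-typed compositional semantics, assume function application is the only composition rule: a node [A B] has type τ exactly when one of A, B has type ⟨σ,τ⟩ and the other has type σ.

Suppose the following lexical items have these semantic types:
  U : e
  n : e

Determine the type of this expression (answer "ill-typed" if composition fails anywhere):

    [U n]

ill-typed

At [U n]: neither e nor e can take the other as argument; the node is ill-typed.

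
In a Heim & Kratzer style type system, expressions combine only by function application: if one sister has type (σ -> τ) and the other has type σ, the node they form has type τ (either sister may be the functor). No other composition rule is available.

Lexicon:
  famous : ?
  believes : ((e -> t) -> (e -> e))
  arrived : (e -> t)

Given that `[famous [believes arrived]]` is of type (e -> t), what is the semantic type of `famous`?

[famous [believes arrived]] must have type (e -> t). The sister [believes arrived] has type (e -> e); that is not a function onto (e -> t), so famous must be the functor, of type ((e -> e) -> (e -> t)).

((e -> e) -> (e -> t))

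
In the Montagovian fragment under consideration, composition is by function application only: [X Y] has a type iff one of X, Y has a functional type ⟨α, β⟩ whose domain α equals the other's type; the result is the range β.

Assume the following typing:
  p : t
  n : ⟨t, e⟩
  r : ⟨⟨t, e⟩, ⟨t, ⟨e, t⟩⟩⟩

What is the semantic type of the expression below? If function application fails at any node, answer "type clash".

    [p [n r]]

[n r]: r is ⟨⟨t, e⟩, ⟨t, ⟨e, t⟩⟩⟩, n is ⟨t, e⟩; result ⟨t, ⟨e, t⟩⟩.
[p [n r]]: [n r] is ⟨t, ⟨e, t⟩⟩, p is t; result ⟨e, t⟩.

⟨e, t⟩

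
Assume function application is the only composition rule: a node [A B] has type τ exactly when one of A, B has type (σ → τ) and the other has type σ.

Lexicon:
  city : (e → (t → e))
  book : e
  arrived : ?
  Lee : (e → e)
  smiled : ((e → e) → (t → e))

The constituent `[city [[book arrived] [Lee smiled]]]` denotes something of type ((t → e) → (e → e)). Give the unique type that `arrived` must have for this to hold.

(e → ((t → e) → ((e → (t → e)) → ((t → e) → (e → e)))))

[city [[book arrived] [Lee smiled]]] must have type ((t → e) → (e → e)). The sister city has type (e → (t → e)); that is not a function onto ((t → e) → (e → e)), so [[book arrived] [Lee smiled]] must be the functor, of type ((e → (t → e)) → ((t → e) → (e → e))).
[[book arrived] [Lee smiled]] must have type ((e → (t → e)) → ((t → e) → (e → e))). The sister [Lee smiled] has type (t → e); that is not a function onto ((e → (t → e)) → ((t → e) → (e → e))), so [book arrived] must be the functor, of type ((t → e) → ((e → (t → e)) → ((t → e) → (e → e)))).
[book arrived] must have type ((t → e) → ((e → (t → e)) → ((t → e) → (e → e)))). The sister book has type e; that is not a function onto ((t → e) → ((e → (t → e)) → ((t → e) → (e → e)))), so arrived must be the functor, of type (e → ((t → e) → ((e → (t → e)) → ((t → e) → (e → e))))).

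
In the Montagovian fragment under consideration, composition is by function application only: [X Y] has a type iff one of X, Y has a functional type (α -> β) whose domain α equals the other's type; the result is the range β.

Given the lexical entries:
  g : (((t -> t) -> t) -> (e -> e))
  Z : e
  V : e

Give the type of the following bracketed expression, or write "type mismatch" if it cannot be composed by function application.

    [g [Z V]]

At [Z V]: neither e nor e can take the other as argument; the node is ill-typed.

type mismatch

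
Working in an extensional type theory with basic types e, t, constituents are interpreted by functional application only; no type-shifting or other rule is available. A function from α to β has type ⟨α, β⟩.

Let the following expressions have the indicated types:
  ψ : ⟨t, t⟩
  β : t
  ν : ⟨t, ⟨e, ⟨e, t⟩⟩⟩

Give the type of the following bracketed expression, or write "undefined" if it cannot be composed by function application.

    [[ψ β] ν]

[ψ β]: ψ is ⟨t, t⟩, β is t; result t.
[[ψ β] ν]: ν is ⟨t, ⟨e, ⟨e, t⟩⟩⟩, [ψ β] is t; result ⟨e, ⟨e, t⟩⟩.

⟨e, ⟨e, t⟩⟩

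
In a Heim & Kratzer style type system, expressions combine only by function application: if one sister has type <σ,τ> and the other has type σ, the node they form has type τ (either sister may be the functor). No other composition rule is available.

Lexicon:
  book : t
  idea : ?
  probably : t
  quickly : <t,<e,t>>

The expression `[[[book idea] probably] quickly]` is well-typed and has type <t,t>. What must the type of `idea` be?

[[[book idea] probably] quickly] is required to be <t,t>. quickly : <t,<e,t>> cannot yield <t,t> as functor, so [[book idea] probably] : <<t,<e,t>>,<t,t>>.
[[book idea] probably] is required to be <<t,<e,t>>,<t,t>>. probably : t cannot yield <<t,<e,t>>,<t,t>> as functor, so [book idea] : <t,<<t,<e,t>>,<t,t>>>.
[book idea] is required to be <t,<<t,<e,t>>,<t,t>>>. book : t cannot yield <t,<<t,<e,t>>,<t,t>>> as functor, so idea : <t,<t,<<t,<e,t>>,<t,t>>>>.

<t,<t,<<t,<e,t>>,<t,t>>>>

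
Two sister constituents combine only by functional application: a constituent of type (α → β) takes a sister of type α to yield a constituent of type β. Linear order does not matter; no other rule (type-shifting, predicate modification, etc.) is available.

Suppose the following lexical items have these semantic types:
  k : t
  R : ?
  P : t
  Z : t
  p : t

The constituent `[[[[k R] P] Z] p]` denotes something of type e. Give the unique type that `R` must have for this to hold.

(t → (t → (t → (t → e))))

[[[[k R] P] Z] p] must have type e. The sister p has type t; that is not a function onto e, so [[[k R] P] Z] must be the functor, of type (t → e).
[[[k R] P] Z] must have type (t → e). The sister Z has type t; that is not a function onto (t → e), so [[k R] P] must be the functor, of type (t → (t → e)).
[[k R] P] must have type (t → (t → e)). The sister P has type t; that is not a function onto (t → (t → e)), so [k R] must be the functor, of type (t → (t → (t → e))).
[k R] must have type (t → (t → (t → e))). The sister k has type t; that is not a function onto (t → (t → (t → e))), so R must be the functor, of type (t → (t → (t → (t → e)))).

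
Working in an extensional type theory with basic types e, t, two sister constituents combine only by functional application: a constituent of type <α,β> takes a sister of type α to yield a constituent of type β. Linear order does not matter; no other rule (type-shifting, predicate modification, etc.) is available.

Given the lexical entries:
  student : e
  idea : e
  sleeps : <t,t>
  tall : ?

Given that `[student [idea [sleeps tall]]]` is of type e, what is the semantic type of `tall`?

[student [idea [sleeps tall]]] must have type e. The sister student has type e; that is not a function onto e, so [idea [sleeps tall]] must be the functor, of type <e,e>.
[idea [sleeps tall]] must have type <e,e>. The sister idea has type e; that is not a function onto <e,e>, so [sleeps tall] must be the functor, of type <e,<e,e>>.
[sleeps tall] must have type <e,<e,e>>. The sister sleeps has type <t,t>; that is not a function onto <e,<e,e>>, so tall must be the functor, of type <<t,t>,<e,<e,e>>>.

<<t,t>,<e,<e,e>>>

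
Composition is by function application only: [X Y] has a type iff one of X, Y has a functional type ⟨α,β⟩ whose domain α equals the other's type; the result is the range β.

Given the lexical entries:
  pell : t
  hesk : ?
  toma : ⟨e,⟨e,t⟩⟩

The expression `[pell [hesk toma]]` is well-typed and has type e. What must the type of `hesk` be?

[pell [hesk toma]] must have type e. The sister pell has type t; that is not a function onto e, so [hesk toma] must be the functor, of type ⟨t,e⟩.
[hesk toma] must have type ⟨t,e⟩. The sister toma has type ⟨e,⟨e,t⟩⟩; that is not a function onto ⟨t,e⟩, so hesk must be the functor, of type ⟨⟨e,⟨e,t⟩⟩,⟨t,e⟩⟩.

⟨⟨e,⟨e,t⟩⟩,⟨t,e⟩⟩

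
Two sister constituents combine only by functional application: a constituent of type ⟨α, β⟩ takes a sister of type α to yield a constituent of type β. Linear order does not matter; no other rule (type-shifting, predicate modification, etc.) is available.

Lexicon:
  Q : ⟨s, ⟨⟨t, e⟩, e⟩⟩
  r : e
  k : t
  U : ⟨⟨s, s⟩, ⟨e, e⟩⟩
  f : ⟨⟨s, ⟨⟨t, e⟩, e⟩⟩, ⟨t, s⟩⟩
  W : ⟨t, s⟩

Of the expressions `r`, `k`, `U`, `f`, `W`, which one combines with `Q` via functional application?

f

r : e — no; Q wants s, and r wants nothing (atomic).
k : t — no; Q wants s, and k wants nothing (atomic).
U : ⟨⟨s, s⟩, ⟨e, e⟩⟩ — no; Q wants s, and U wants ⟨s, s⟩.
f — combines: f : ⟨⟨s, ⟨⟨t, e⟩, e⟩⟩, ⟨t, s⟩⟩ takes Q : ⟨s, ⟨⟨t, e⟩, e⟩⟩ as argument, giving ⟨t, s⟩.
W : ⟨t, s⟩ — no; Q wants s, and W wants t.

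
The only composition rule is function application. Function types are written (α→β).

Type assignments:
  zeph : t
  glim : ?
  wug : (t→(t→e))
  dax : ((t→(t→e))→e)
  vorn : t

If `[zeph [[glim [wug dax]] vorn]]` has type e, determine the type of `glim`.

(e→(t→(t→e)))

[zeph [[glim [wug dax]] vorn]] is required to be e. zeph : t cannot yield e as functor, so [[glim [wug dax]] vorn] : (t→e).
[[glim [wug dax]] vorn] is required to be (t→e). vorn : t cannot yield (t→e) as functor, so [glim [wug dax]] : (t→(t→e)).
[glim [wug dax]] is required to be (t→(t→e)). [wug dax] : e cannot yield (t→(t→e)) as functor, so glim : (e→(t→(t→e))).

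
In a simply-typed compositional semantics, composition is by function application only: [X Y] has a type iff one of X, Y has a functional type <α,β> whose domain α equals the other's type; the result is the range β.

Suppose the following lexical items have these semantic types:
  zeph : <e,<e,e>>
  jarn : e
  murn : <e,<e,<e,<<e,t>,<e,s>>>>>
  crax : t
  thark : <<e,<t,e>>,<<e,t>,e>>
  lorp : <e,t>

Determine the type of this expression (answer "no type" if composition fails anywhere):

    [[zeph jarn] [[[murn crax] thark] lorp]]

At [zeph jarn], zeph : <e,<e,e>> takes jarn : e, giving <e,e>.
[murn crax]: <e,<e,<e,<<e,t>,<e,s>>>>> and t cannot combine by function application — type clash.

no type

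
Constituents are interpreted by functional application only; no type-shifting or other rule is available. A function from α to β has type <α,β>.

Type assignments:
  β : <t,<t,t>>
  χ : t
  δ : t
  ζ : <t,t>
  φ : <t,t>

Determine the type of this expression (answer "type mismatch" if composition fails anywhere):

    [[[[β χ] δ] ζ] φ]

t

[β χ]: <t,<t,t>> applied to t yields <t,t>.
[[β χ] δ]: <t,t> applied to t yields t.
[[[β χ] δ] ζ]: <t,t> applied to t yields t.
[[[[β χ] δ] ζ] φ]: <t,t> applied to t yields t.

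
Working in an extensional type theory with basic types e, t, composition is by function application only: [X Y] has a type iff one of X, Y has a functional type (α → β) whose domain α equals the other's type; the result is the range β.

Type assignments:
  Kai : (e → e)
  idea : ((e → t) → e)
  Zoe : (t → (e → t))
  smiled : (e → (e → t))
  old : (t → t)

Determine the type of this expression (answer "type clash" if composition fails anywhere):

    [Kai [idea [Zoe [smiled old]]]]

type clash

[smiled old]: (e → (e → t)) with (t → t) — neither is a function whose domain matches the other; composition fails here.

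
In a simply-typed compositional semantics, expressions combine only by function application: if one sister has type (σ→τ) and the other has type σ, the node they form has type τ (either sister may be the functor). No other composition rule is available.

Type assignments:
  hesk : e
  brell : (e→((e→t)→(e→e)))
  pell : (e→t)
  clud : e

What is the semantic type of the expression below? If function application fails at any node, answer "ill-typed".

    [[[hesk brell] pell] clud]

At [hesk brell], brell : (e→((e→t)→(e→e))) takes hesk : e, giving ((e→t)→(e→e)).
At [[hesk brell] pell], [hesk brell] : ((e→t)→(e→e)) takes pell : (e→t), giving (e→e).
At [[[hesk brell] pell] clud], [[hesk brell] pell] : (e→e) takes clud : e, giving e.

e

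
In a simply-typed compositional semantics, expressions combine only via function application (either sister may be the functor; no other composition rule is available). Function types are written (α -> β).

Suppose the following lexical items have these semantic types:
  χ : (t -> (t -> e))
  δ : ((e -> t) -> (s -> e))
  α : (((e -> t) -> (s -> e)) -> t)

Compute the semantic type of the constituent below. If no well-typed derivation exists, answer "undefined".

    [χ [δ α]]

(t -> e)

[δ α]: (((e -> t) -> (s -> e)) -> t) applied to ((e -> t) -> (s -> e)) yields t.
[χ [δ α]]: (t -> (t -> e)) applied to t yields (t -> e).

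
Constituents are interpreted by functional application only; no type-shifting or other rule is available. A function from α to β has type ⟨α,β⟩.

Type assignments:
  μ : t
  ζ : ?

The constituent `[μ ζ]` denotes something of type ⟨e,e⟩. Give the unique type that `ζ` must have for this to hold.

[μ ζ] is required to be ⟨e,e⟩. μ : t cannot yield ⟨e,e⟩ as functor, so ζ : ⟨t,⟨e,e⟩⟩.

⟨t,⟨e,e⟩⟩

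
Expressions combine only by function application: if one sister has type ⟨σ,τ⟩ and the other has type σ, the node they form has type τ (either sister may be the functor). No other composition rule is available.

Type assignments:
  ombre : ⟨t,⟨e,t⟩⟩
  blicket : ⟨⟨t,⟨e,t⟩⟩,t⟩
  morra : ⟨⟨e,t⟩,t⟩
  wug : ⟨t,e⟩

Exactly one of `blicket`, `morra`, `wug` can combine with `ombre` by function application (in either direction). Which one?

blicket — combines: blicket : ⟨⟨t,⟨e,t⟩⟩,t⟩ takes ombre : ⟨t,⟨e,t⟩⟩ as argument, giving t.
morra : ⟨⟨e,t⟩,t⟩ — does not combine with ombre.
wug : ⟨t,e⟩ — does not combine with ombre.

blicket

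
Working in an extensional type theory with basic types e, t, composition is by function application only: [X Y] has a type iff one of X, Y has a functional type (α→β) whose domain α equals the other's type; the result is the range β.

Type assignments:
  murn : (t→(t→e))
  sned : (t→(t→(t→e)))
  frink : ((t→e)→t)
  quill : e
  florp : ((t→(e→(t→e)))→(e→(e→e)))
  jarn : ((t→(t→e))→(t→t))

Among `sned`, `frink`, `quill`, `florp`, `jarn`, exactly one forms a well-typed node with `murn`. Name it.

jarn

sned : (t→(t→(t→e))) — neither side's domain matches the other.
frink : ((t→e)→t) — neither side's domain matches the other.
quill : e — neither side's domain matches the other.
florp : ((t→(e→(t→e)))→(e→(e→e))) — neither side's domain matches the other.
jarn — combines: jarn : ((t→(t→e))→(t→t)) takes murn : (t→(t→e)) as argument, giving (t→t).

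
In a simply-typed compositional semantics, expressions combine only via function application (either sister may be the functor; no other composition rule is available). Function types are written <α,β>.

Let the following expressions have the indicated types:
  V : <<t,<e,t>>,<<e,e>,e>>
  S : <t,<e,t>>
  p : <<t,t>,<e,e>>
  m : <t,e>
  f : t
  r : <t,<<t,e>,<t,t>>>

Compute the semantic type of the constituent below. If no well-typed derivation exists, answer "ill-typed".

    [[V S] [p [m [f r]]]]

[V S]: functor V : <<t,<e,t>>,<<e,e>,e>>, argument S : <t,<e,t>>; result <<e,e>,e>.
[f r]: functor r : <t,<<t,e>,<t,t>>>, argument f : t; result <<t,e>,<t,t>>.
[m [f r]]: functor [f r] : <<t,e>,<t,t>>, argument m : <t,e>; result <t,t>.
[p [m [f r]]]: functor p : <<t,t>,<e,e>>, argument [m [f r]] : <t,t>; result <e,e>.
[[V S] [p [m [f r]]]]: functor [V S] : <<e,e>,e>, argument [p [m [f r]]] : <e,e>; result e.

e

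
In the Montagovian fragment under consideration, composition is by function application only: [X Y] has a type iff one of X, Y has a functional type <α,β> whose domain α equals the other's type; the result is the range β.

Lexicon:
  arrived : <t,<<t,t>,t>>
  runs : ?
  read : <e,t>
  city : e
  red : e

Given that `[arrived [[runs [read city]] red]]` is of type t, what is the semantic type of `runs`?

[arrived [[runs [read city]] red]] must have type t. The sister arrived has type <t,<<t,t>,t>>; that is not a function onto t, so [[runs [read city]] red] must be the functor, of type <<t,<<t,t>,t>>,t>.
[[runs [read city]] red] must have type <<t,<<t,t>,t>>,t>. The sister red has type e; that is not a function onto <<t,<<t,t>,t>>,t>, so [runs [read city]] must be the functor, of type <e,<<t,<<t,t>,t>>,t>>.
[runs [read city]] must have type <e,<<t,<<t,t>,t>>,t>>. The sister [read city] has type t; that is not a function onto <e,<<t,<<t,t>,t>>,t>>, so runs must be the functor, of type <t,<e,<<t,<<t,t>,t>>,t>>>.

<t,<e,<<t,<<t,t>,t>>,t>>>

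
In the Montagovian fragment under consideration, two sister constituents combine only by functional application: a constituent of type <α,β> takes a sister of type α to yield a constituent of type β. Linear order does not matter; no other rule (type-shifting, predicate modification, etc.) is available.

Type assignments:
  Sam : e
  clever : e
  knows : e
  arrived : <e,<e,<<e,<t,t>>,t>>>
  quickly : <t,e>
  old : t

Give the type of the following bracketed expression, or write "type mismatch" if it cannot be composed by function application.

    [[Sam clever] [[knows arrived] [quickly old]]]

[Sam clever]: e and e cannot combine by function application — type clash.

type mismatch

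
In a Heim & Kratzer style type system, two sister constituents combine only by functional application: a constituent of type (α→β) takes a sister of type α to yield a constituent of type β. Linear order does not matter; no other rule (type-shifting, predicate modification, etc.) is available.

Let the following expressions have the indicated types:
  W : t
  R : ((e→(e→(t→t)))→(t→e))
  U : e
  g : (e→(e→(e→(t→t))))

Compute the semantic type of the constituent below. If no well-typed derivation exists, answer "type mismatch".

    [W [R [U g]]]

[U g] — g of type (e→(e→(e→(t→t)))) combines with U of type e: type (e→(e→(t→t))).
[R [U g]] — R of type ((e→(e→(t→t)))→(t→e)) combines with [U g] of type (e→(e→(t→t))): type (t→e).
[W [R [U g]]] — [R [U g]] of type (t→e) combines with W of type t: type e.

e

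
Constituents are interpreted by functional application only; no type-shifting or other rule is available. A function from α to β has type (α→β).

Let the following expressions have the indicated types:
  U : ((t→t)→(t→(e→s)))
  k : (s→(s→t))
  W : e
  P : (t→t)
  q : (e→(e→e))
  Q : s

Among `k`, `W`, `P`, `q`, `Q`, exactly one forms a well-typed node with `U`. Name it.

k : (s→(s→t)) — no; U wants (t→t), and k wants s.
W : e — no; U wants (t→t), and W wants nothing (atomic).
P — combines: U : ((t→t)→(t→(e→s))) takes P : (t→t) as argument, giving (t→(e→s)).
q : (e→(e→e)) — no; U wants (t→t), and q wants e.
Q : s — no; U wants (t→t), and Q wants nothing (atomic).

P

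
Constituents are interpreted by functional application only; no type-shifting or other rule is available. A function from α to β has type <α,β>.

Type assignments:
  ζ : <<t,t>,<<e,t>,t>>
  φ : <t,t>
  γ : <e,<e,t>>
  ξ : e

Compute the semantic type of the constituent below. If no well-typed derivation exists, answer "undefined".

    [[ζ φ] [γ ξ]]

t

[ζ φ] — ζ of type <<t,t>,<<e,t>,t>> combines with φ of type <t,t>: type <<e,t>,t>.
[γ ξ] — γ of type <e,<e,t>> combines with ξ of type e: type <e,t>.
[[ζ φ] [γ ξ]] — [ζ φ] of type <<e,t>,t> combines with [γ ξ] of type <e,t>: type t.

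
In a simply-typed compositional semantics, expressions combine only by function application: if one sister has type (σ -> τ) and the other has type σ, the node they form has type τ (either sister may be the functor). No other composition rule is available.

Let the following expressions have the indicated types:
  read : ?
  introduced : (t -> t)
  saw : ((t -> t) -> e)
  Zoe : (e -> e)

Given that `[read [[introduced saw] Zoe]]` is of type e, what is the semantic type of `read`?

(e -> e)

[read [[introduced saw] Zoe]] must have type e. The sister [[introduced saw] Zoe] has type e; that is not a function onto e, so read must be the functor, of type (e -> e).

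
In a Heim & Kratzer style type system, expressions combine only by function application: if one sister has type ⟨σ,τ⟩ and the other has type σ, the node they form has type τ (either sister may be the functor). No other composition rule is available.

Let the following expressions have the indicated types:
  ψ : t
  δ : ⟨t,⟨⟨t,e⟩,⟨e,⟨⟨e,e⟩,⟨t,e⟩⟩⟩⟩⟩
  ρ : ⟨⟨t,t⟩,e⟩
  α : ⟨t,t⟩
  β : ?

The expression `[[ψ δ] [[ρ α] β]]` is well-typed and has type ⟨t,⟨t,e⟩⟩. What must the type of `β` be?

⟨e,⟨⟨⟨t,e⟩,⟨e,⟨⟨e,e⟩,⟨t,e⟩⟩⟩⟩,⟨t,⟨t,e⟩⟩⟩⟩

[[ψ δ] [[ρ α] β]] is required to be ⟨t,⟨t,e⟩⟩. [ψ δ] : ⟨⟨t,e⟩,⟨e,⟨⟨e,e⟩,⟨t,e⟩⟩⟩⟩ cannot yield ⟨t,⟨t,e⟩⟩ as functor, so [[ρ α] β] : ⟨⟨⟨t,e⟩,⟨e,⟨⟨e,e⟩,⟨t,e⟩⟩⟩⟩,⟨t,⟨t,e⟩⟩⟩.
[[ρ α] β] is required to be ⟨⟨⟨t,e⟩,⟨e,⟨⟨e,e⟩,⟨t,e⟩⟩⟩⟩,⟨t,⟨t,e⟩⟩⟩. [ρ α] : e cannot yield ⟨⟨⟨t,e⟩,⟨e,⟨⟨e,e⟩,⟨t,e⟩⟩⟩⟩,⟨t,⟨t,e⟩⟩⟩ as functor, so β : ⟨e,⟨⟨⟨t,e⟩,⟨e,⟨⟨e,e⟩,⟨t,e⟩⟩⟩⟩,⟨t,⟨t,e⟩⟩⟩⟩.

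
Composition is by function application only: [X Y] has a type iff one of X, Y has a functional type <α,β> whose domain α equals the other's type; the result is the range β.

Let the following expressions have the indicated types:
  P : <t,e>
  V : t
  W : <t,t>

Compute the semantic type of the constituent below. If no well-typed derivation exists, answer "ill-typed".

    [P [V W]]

[V W]: <t,t> applied to t yields t.
[P [V W]]: <t,e> applied to t yields e.

e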